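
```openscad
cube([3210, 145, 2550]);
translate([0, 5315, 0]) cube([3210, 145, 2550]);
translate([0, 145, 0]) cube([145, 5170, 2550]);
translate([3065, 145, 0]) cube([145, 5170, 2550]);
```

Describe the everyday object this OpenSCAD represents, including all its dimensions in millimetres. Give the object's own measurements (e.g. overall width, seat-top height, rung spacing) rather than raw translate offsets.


The wall frame of a small rectangular building: four walls, each 2550 mm tall and 145 mm thick, enclosing a footprint 3210 mm (x) by 5460 mm (y) outside-to-outside, with no floor or roof. The front and back walls (the −y and +y sides) span the full width; the two side walls fit between them.


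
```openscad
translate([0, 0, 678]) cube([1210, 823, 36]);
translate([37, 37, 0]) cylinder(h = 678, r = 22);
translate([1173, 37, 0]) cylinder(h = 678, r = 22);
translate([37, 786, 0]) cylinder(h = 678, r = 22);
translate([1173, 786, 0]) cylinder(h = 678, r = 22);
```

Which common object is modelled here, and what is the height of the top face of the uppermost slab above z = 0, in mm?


A table. The table height is 714 mm.

A 1210×823×36 slab sits at z = 678 on four Ø44 mm round legs — a table. The top surface is at 678 + 36 = 714 mm.


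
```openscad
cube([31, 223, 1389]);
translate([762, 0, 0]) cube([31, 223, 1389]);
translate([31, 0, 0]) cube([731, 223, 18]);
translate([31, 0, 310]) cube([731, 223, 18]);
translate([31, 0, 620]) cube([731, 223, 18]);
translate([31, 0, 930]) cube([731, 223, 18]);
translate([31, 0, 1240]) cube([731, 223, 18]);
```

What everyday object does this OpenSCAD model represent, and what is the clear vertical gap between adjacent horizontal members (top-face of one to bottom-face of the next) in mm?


A bookshelf. The clear shelf gap is 292 mm.

Two tall side panels with 5 horizontal boards between them — a bookshelf. The first two shelf undersides are at z = 0 and z = 310; with shelf thickness 18, the clear gap is 310 − 0 − 18 = 292 mm.


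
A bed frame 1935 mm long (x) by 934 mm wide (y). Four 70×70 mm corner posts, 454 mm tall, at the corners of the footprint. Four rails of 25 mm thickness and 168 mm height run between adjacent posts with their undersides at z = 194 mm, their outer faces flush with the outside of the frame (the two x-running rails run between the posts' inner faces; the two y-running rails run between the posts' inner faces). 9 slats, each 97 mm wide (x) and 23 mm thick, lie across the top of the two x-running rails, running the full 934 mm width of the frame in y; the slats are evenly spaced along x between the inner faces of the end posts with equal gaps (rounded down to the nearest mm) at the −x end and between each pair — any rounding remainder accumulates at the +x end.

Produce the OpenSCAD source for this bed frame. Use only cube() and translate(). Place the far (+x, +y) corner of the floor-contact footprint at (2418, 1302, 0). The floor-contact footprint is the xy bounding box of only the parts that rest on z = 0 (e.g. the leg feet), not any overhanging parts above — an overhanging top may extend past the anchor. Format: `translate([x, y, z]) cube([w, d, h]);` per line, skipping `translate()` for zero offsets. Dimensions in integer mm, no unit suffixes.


translate([483, 368, 0]) cube([70, 70, 454]);
translate([483, 1232, 0]) cube([70, 70, 454]);
translate([2348, 368, 0]) cube([70, 70, 454]);
translate([2348, 1232, 0]) cube([70, 70, 454]);
translate([553, 368, 194]) cube([1795, 25, 168]);
translate([553, 1277, 194]) cube([1795, 25, 168]);
translate([483, 438, 194]) cube([25, 794, 168]);
translate([2393, 438, 194]) cube([25, 794, 168]);
translate([645, 368, 362]) cube([97, 934, 23]);
translate([834, 368, 362]) cube([97, 934, 23]);
translate([1023, 368, 362]) cube([97, 934, 23]);
translate([1212, 368, 362]) cube([97, 934, 23]);
translate([1401, 368, 362]) cube([97, 934, 23]);
translate([1590, 368, 362]) cube([97, 934, 23]);
translate([1779, 368, 362]) cube([97, 934, 23]);
translate([1968, 368, 362]) cube([97, 934, 23]);
translate([2157, 368, 362]) cube([97, 934, 23]);


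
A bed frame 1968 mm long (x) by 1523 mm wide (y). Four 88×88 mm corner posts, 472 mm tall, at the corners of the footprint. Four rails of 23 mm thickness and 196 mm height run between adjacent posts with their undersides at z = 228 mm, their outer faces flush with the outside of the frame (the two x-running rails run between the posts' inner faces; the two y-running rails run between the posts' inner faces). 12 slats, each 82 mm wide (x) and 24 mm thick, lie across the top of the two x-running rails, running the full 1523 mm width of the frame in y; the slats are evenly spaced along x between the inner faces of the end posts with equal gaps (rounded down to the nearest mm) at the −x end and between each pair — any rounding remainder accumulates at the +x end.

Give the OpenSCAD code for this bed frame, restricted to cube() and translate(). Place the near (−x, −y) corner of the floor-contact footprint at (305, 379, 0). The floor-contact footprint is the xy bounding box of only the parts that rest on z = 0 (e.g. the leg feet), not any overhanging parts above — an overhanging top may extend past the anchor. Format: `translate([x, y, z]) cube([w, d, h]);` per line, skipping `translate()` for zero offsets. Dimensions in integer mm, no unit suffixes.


// slat z = rail_z + rail_h = 228 + 196 = 424
// slat gap = ⌊(1792 − 12·82) / 13⌋ = 62
translate([305, 379, 0]) cube([88, 88, 472]);
translate([305, 1814, 0]) cube([88, 88, 472]);
translate([2185, 379, 0]) cube([88, 88, 472]);
translate([2185, 1814, 0]) cube([88, 88, 472]);
translate([393, 379, 228]) cube([1792, 23, 196]);
translate([393, 1879, 228]) cube([1792, 23, 196]);
translate([305, 467, 228]) cube([23, 1347, 196]);
translate([2250, 467, 228]) cube([23, 1347, 196]);
translate([455, 379, 424]) cube([82, 1523, 24]);
translate([599, 379, 424]) cube([82, 1523, 24]);
translate([743, 379, 424]) cube([82, 1523, 24]);
translate([887, 379, 424]) cube([82, 1523, 24]);
translate([1031, 379, 424]) cube([82, 1523, 24]);
translate([1175, 379, 424]) cube([82, 1523, 24]);
translate([1319, 379, 424]) cube([82, 1523, 24]);
translate([1463, 379, 424]) cube([82, 1523, 24]);
translate([1607, 379, 424]) cube([82, 1523, 24]);
translate([1751, 379, 424]) cube([82, 1523, 24]);
translate([1895, 379, 424]) cube([82, 1523, 24]);
translate([2039, 379, 424]) cube([82, 1523, 24]);


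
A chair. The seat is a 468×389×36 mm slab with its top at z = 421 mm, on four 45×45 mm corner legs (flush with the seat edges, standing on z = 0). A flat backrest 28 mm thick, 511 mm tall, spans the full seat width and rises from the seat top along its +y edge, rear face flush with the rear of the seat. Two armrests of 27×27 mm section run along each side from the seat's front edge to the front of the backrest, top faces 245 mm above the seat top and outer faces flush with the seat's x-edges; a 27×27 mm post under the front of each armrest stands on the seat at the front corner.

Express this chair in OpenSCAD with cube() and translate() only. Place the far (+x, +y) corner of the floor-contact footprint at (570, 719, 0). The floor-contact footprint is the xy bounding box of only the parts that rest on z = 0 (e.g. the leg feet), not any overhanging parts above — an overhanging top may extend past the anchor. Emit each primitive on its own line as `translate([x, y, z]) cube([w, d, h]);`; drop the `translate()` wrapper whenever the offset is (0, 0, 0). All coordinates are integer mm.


translate([102, 330, 385]) cube([468, 389, 36]);
translate([102, 330, 0]) cube([45, 45, 385]);
translate([525, 330, 0]) cube([45, 45, 385]);
translate([102, 674, 0]) cube([45, 45, 385]);
translate([525, 674, 0]) cube([45, 45, 385]);
translate([102, 691, 421]) cube([468, 28, 511]);
translate([102, 330, 639]) cube([27, 361, 27]);
translate([543, 330, 639]) cube([27, 361, 27]);
translate([102, 330, 421]) cube([27, 27, 218]);
translate([543, 330, 421]) cube([27, 27, 218]);


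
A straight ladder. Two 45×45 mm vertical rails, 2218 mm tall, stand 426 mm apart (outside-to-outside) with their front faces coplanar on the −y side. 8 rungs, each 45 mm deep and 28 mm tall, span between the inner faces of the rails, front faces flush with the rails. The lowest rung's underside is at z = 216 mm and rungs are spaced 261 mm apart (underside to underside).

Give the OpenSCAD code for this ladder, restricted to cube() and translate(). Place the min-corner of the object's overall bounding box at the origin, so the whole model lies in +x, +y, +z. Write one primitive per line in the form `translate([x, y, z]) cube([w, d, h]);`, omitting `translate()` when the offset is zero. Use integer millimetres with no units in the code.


cube([45, 45, 2218]);
translate([381, 0, 0]) cube([45, 45, 2218]);
translate([45, 0, 216]) cube([336, 45, 28]);
translate([45, 0, 477]) cube([336, 45, 28]);
translate([45, 0, 738]) cube([336, 45, 28]);
translate([45, 0, 999]) cube([336, 45, 28]);
translate([45, 0, 1260]) cube([336, 45, 28]);
translate([45, 0, 1521]) cube([336, 45, 28]);
translate([45, 0, 1782]) cube([336, 45, 28]);
translate([45, 0, 2043]) cube([336, 45, 28]);


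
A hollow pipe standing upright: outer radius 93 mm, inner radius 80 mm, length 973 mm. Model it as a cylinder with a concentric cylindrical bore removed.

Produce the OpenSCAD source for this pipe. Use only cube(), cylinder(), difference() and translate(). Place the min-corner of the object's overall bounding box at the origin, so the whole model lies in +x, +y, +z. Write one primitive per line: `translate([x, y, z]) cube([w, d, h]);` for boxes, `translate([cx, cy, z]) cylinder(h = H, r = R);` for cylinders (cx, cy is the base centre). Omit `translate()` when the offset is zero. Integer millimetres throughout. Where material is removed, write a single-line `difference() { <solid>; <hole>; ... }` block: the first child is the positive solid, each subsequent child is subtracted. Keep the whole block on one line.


difference() { translate([93, 93, 0]) cylinder(h = 973, r = 93); translate([93, 93, 0]) cylinder(h = 973, r = 80); }


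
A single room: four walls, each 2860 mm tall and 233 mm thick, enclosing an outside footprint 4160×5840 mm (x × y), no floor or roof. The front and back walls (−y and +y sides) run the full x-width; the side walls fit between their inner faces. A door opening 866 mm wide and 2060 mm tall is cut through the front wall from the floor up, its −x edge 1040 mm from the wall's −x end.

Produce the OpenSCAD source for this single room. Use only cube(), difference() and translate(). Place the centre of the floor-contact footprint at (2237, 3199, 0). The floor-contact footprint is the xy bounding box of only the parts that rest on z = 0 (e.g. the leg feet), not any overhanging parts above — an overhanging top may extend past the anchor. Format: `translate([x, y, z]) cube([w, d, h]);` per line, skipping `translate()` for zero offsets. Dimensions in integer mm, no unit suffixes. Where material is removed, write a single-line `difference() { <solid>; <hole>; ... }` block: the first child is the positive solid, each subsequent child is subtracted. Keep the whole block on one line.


difference() { translate([157, 279, 0]) cube([4160, 233, 2860]); translate([1197, 279, 0]) cube([866, 233, 2060]); }
translate([157, 5886, 0]) cube([4160, 233, 2860]);
translate([157, 512, 0]) cube([233, 5374, 2860]);
translate([4084, 512, 0]) cube([233, 5374, 2860]);


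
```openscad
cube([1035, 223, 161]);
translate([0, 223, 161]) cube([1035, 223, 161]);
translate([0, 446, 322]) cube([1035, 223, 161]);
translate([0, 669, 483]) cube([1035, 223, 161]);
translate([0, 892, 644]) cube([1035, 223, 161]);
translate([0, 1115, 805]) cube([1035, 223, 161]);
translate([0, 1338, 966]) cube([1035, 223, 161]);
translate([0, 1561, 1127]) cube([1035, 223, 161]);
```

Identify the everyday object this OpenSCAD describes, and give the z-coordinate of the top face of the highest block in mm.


A staircase. The total rise is 1288 mm.

8 identical blocks, each offset up and back from the previous — a staircase. Each step is 161 mm tall and there are 8 of them, so the total rise is 8 × 161 = 1288 mm.


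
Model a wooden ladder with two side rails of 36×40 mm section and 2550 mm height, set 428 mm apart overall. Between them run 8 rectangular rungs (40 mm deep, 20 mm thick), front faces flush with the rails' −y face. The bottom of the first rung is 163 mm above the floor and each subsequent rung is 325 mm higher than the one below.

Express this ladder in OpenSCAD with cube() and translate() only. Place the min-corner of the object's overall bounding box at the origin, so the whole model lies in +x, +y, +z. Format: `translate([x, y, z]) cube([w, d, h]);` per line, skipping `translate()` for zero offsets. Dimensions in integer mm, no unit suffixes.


cube([36, 40, 2550]);
translate([392, 0, 0]) cube([36, 40, 2550]);
translate([36, 0, 163]) cube([356, 40, 20]);
translate([36, 0, 488]) cube([356, 40, 20]);
translate([36, 0, 813]) cube([356, 40, 20]);
translate([36, 0, 1138]) cube([356, 40, 20]);
translate([36, 0, 1463]) cube([356, 40, 20]);
translate([36, 0, 1788]) cube([356, 40, 20]);
translate([36, 0, 2113]) cube([356, 40, 20]);
translate([36, 0, 2438]) cube([356, 40, 20]);


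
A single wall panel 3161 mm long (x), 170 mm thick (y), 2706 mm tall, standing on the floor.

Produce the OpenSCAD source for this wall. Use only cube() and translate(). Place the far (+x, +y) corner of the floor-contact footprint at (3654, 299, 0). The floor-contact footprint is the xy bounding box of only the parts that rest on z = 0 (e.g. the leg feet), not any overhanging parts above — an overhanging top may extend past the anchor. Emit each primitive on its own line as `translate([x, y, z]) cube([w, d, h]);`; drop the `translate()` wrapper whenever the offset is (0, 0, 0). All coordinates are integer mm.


translate([493, 129, 0]) cube([3161, 170, 2706]);


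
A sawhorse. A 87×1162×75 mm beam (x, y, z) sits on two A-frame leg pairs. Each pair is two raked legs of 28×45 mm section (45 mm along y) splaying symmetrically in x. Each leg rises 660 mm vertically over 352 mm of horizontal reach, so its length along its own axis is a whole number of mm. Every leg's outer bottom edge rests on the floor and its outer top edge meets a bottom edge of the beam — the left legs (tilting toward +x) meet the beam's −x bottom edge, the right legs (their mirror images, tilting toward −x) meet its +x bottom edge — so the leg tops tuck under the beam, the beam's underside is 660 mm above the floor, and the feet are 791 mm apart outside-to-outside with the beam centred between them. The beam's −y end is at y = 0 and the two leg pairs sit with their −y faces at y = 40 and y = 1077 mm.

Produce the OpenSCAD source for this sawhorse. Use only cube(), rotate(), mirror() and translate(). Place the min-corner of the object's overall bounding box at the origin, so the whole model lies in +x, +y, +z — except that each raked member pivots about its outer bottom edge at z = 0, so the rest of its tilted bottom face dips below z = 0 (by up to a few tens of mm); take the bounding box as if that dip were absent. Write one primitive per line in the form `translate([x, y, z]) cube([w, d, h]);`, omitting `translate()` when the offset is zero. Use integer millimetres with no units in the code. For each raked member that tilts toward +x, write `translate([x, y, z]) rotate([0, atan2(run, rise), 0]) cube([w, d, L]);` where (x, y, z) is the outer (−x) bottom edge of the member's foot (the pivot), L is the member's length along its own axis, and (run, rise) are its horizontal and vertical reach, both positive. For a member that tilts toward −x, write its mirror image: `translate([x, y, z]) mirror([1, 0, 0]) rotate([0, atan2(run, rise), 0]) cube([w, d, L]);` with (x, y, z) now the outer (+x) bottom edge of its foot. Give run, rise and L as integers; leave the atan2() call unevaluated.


translate([352, 0, 660]) cube([87, 1162, 75]);
translate([0, 40, 0]) rotate([0, atan2(352, 660), 0]) cube([28, 45, 748]);
translate([791, 40, 0]) mirror([1, 0, 0]) rotate([0, atan2(352, 660), 0]) cube([28, 45, 748]);
translate([0, 1077, 0]) rotate([0, atan2(352, 660), 0]) cube([28, 45, 748]);
translate([791, 1077, 0]) mirror([1, 0, 0]) rotate([0, atan2(352, 660), 0]) cube([28, 45, 748]);


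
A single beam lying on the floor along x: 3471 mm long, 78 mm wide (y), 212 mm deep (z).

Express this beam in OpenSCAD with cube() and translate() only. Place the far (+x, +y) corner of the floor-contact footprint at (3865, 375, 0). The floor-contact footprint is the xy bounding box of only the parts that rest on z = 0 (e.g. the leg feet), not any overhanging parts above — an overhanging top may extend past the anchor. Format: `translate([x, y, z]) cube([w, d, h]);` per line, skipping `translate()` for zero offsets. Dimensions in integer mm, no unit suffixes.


translate([394, 297, 0]) cube([3471, 78, 212]);


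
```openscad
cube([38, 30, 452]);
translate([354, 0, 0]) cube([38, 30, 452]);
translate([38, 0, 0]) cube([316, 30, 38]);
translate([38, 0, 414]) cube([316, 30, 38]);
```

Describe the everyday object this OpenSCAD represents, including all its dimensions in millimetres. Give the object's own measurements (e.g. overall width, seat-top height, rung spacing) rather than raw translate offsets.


A rectangular picture frame lying in the x–z plane (depth along y). The opening is 316 mm wide (x) by 376 mm tall (z), surrounded by a border 38 mm wide on all four sides. The frame is 30 mm deep and is made of two full-height vertical stiles with two horizontal rails fitted between them.


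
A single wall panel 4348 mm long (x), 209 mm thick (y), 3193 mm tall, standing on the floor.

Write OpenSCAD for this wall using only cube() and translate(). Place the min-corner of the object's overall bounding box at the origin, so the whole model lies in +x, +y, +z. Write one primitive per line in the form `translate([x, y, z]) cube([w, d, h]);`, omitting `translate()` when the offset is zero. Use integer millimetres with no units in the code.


cube([4348, 209, 3193]);


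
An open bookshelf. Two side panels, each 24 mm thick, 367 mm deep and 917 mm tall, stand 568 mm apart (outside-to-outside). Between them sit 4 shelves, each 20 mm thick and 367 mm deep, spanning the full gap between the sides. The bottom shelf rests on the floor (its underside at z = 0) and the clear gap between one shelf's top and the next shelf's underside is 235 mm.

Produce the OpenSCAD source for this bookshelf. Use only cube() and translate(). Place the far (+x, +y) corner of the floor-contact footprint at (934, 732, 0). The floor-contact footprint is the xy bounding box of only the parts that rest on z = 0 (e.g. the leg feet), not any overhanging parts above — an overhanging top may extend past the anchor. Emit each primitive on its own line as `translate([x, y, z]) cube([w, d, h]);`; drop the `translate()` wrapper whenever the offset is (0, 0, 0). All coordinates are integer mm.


translate([366, 365, 0]) cube([24, 367, 917]);
translate([910, 365, 0]) cube([24, 367, 917]);
translate([390, 365, 0]) cube([520, 367, 20]);
translate([390, 365, 255]) cube([520, 367, 20]);
translate([390, 365, 510]) cube([520, 367, 20]);
translate([390, 365, 765]) cube([520, 367, 20]);


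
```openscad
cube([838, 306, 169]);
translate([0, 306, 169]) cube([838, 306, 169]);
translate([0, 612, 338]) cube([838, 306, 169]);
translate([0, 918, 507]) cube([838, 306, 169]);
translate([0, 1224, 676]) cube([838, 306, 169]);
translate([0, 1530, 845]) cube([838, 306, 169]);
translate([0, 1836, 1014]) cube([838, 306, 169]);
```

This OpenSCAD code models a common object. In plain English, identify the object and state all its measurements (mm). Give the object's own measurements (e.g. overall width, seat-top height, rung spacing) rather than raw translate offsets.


A straight staircase of 7 solid steps. Each step is 838 mm wide (x), 306 mm deep (y, the going) and 169 mm tall (the rise). The first step rests on the floor; each subsequent step sits one going further in +y and one rise higher in +z, directly behind and above the previous step with no overlap.


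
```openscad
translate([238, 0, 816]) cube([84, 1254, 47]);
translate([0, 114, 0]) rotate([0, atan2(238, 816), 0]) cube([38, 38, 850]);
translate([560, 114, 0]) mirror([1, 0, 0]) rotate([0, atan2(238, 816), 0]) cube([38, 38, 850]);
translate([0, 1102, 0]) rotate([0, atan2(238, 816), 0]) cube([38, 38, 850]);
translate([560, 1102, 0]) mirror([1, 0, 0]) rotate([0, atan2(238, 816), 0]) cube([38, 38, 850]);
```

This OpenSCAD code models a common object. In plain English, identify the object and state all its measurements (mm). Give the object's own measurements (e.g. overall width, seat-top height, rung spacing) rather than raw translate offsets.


A sawhorse. A 84×1254×47 mm beam (x, y, z) sits on two A-frame leg pairs. Each pair is two raked legs of 38×38 mm section (38 mm along y) splaying symmetrically in x. Each leg rises 816 mm vertically over 238 mm of horizontal reach and is 850 mm long along its own axis. Every leg's outer bottom edge rests on the floor and its outer top edge meets a bottom edge of the beam — the left legs (tilting toward +x) meet the beam's −x bottom edge, the right legs (their mirror images, tilting toward −x) meet its +x bottom edge — so the leg tops tuck under the beam, the beam's underside is 816 mm above the floor, and the feet are 560 mm apart outside-to-outside with the beam centred between them. The two leg pairs are set in 114 mm from either end of the beam.


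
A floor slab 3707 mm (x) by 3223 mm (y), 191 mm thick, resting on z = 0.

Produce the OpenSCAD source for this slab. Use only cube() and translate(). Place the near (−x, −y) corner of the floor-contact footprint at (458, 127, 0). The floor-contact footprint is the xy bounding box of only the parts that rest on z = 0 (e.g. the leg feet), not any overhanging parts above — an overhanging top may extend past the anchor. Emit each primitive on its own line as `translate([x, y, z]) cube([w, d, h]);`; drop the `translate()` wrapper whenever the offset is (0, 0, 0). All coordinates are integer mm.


translate([458, 127, 0]) cube([3707, 3223, 191]);


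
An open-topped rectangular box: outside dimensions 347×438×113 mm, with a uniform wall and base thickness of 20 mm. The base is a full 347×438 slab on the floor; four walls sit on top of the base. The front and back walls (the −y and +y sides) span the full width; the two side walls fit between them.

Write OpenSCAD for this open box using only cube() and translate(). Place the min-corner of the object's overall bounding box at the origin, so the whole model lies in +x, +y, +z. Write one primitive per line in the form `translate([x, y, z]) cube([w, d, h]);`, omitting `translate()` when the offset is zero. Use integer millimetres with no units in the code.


cube([347, 438, 20]);
translate([0, 0, 20]) cube([347, 20, 93]);
translate([0, 418, 20]) cube([347, 20, 93]);
translate([0, 20, 20]) cube([20, 398, 93]);
translate([327, 20, 20]) cube([20, 398, 93]);


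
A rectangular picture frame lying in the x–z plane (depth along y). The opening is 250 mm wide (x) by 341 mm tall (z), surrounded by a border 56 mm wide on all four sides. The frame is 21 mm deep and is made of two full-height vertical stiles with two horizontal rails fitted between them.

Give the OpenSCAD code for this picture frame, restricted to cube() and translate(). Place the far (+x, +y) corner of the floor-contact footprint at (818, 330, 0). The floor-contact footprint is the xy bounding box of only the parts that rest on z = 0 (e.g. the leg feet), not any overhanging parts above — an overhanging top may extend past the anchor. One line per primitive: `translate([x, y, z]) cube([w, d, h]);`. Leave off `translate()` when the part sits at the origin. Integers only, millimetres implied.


translate([456, 309, 0]) cube([56, 21, 453]);
translate([762, 309, 0]) cube([56, 21, 453]);
translate([512, 309, 0]) cube([250, 21, 56]);
translate([512, 309, 397]) cube([250, 21, 56]);


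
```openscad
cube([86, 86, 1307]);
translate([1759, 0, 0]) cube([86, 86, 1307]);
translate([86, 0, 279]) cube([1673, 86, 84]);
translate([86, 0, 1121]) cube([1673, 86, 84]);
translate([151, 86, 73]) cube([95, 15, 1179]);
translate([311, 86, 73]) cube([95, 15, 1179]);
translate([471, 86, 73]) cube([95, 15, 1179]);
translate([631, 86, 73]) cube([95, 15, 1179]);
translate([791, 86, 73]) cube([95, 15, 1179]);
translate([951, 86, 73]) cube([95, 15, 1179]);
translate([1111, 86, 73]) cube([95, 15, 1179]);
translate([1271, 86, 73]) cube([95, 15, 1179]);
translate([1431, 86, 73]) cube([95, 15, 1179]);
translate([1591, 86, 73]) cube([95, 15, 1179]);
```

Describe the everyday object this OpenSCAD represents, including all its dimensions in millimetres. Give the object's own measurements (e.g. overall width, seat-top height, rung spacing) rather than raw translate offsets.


A fence section. Two 86×86 mm posts, 1307 mm tall, stand on the floor with a clear span of 1673 mm between their inner faces. Two horizontal rails of 86×84 mm section span the gap between the posts with their undersides at z = 279 mm and z = 1121 mm, flush with the posts' −y face. 10 pickets, each 95 mm wide, 15 mm thick and 1179 mm tall, are fixed to the +y face of the rails with their bottoms at z = 73 mm, spaced across the span with a 65 mm gap after the −x post and between neighbouring pickets, with 73 mm left before the +x post.


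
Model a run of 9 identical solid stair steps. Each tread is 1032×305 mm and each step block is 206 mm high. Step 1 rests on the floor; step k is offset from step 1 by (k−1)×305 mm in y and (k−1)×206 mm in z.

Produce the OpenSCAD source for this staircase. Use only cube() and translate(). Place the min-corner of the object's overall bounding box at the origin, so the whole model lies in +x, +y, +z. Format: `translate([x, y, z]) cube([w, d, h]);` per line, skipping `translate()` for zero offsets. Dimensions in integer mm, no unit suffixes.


cube([1032, 305, 206]);
translate([0, 305, 206]) cube([1032, 305, 206]);
translate([0, 610, 412]) cube([1032, 305, 206]);
translate([0, 915, 618]) cube([1032, 305, 206]);
translate([0, 1220, 824]) cube([1032, 305, 206]);
translate([0, 1525, 1030]) cube([1032, 305, 206]);
translate([0, 1830, 1236]) cube([1032, 305, 206]);
translate([0, 2135, 1442]) cube([1032, 305, 206]);
translate([0, 2440, 1648]) cube([1032, 305, 206]);


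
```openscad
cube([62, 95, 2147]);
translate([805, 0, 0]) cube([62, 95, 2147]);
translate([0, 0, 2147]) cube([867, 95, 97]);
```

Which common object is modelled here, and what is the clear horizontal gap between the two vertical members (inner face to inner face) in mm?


A door frame. The clear opening width is 743 mm.

Two 2147 mm tall posts with a header on top — a door frame. The left jamb is 62 mm wide at x = 0; the right jamb starts at x = 805. The clear opening is 805 − 62 = 743 mm.


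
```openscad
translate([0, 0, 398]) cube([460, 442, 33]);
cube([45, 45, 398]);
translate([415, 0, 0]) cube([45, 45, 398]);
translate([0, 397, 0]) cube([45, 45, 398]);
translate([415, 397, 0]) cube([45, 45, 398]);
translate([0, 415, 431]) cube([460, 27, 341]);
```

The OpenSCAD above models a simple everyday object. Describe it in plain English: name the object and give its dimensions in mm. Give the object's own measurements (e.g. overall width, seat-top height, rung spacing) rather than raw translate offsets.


A chair. The seat is a 460×442×33 mm slab with its top at z = 431 mm, on four 45×45 mm corner legs (flush with the seat edges, standing on z = 0). A flat backrest 27 mm thick, 341 mm tall, spans the full seat width and rises from the seat top along its +y edge, rear face flush with the rear of the seat.


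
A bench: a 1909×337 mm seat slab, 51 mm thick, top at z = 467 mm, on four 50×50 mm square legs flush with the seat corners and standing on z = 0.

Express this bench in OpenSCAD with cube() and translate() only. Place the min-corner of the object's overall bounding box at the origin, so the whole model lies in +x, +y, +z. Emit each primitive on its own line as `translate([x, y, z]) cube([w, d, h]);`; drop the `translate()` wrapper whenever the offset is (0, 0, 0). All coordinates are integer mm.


translate([0, 0, 416]) cube([1909, 337, 51]);
cube([50, 50, 416]);
translate([0, 287, 0]) cube([50, 50, 416]);
translate([1859, 0, 0]) cube([50, 50, 416]);
translate([1859, 287, 0]) cube([50, 50, 416]);


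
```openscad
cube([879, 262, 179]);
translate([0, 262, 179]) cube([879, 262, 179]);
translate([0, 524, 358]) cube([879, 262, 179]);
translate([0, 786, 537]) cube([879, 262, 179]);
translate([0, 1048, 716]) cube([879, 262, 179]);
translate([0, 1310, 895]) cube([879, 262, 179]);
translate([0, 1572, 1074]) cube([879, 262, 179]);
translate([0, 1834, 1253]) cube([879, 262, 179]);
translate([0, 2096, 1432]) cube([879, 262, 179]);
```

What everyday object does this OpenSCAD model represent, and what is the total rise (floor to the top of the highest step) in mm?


A staircase. The total rise is 1611 mm.

9 identical blocks, each offset up and back from the previous — a staircase. Each step is 179 mm tall and there are 9 of them, so the total rise is 9 × 179 = 1611 mm.


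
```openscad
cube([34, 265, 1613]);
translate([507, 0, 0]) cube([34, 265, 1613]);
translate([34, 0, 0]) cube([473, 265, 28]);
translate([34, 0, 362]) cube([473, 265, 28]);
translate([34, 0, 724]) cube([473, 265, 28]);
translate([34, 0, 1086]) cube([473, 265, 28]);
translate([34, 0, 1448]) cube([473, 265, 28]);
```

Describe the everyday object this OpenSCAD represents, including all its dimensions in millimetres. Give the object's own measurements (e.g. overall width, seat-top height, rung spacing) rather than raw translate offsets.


An open bookshelf. Two side panels, each 34 mm thick, 265 mm deep and 1613 mm tall, stand 541 mm apart (outside-to-outside). Between them sit 5 shelves, each 28 mm thick and 265 mm deep, spanning the full gap between the sides. The bottom shelf rests on the floor (its underside at z = 0) and the clear gap between one shelf's top and the next shelf's underside is 334 mm.


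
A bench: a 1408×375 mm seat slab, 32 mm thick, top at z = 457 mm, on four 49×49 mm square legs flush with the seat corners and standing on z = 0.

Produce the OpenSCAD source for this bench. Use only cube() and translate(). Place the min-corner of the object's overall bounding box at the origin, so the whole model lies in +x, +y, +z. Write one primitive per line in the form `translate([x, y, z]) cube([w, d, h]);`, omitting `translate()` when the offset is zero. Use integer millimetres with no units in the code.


translate([0, 0, 425]) cube([1408, 375, 32]);
cube([49, 49, 425]);
translate([0, 326, 0]) cube([49, 49, 425]);
translate([1359, 0, 0]) cube([49, 49, 425]);
translate([1359, 326, 0]) cube([49, 49, 425]);


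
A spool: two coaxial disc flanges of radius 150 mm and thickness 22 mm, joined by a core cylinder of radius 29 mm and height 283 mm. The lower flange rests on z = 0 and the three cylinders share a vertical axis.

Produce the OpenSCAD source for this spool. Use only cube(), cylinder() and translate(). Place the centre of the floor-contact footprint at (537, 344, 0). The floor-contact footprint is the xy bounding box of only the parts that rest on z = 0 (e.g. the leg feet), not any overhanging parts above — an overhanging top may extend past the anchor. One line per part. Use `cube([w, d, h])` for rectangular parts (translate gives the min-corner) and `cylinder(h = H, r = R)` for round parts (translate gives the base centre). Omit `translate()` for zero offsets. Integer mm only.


translate([537, 344, 0]) cylinder(h = 22, r = 150);
translate([537, 344, 22]) cylinder(h = 283, r = 29);
translate([537, 344, 305]) cylinder(h = 22, r = 150);


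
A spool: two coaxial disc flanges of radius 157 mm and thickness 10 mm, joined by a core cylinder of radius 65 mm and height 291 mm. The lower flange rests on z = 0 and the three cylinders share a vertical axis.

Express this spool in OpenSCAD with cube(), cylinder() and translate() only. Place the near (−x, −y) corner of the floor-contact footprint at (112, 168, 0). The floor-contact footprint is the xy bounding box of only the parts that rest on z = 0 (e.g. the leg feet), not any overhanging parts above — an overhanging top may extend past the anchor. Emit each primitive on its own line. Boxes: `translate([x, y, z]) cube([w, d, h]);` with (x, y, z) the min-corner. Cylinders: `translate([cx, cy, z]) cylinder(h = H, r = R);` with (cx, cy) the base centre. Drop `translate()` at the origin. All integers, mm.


translate([269, 325, 0]) cylinder(h = 10, r = 157);
translate([269, 325, 10]) cylinder(h = 291, r = 65);
translate([269, 325, 301]) cylinder(h = 10, r = 157);


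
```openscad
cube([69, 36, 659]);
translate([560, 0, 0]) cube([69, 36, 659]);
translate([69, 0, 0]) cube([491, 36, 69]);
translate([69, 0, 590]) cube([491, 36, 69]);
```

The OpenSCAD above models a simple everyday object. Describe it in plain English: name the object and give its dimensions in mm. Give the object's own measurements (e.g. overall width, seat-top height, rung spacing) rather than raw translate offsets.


A rectangular picture frame lying in the x–z plane (depth along y). The opening is 491 mm wide (x) by 521 mm tall (z), surrounded by a border 69 mm wide on all four sides. The frame is 36 mm deep and is made of two full-height vertical stiles with two horizontal rails fitted between them.


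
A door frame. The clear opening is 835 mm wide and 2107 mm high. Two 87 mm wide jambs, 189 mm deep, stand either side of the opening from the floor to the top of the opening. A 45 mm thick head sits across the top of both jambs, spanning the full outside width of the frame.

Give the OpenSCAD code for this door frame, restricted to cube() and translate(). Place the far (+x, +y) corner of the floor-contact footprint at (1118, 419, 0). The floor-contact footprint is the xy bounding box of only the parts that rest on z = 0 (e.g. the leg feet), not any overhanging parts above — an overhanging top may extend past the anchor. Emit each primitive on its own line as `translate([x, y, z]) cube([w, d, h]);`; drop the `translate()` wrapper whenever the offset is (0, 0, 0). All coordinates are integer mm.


translate([109, 230, 0]) cube([87, 189, 2107]);
translate([1031, 230, 0]) cube([87, 189, 2107]);
translate([109, 230, 2107]) cube([1009, 189, 45]);


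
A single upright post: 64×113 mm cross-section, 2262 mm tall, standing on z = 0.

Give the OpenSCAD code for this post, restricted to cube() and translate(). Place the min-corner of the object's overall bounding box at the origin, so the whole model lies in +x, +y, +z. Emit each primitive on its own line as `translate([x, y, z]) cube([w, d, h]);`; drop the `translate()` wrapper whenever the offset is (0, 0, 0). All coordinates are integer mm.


cube([64, 113, 2262]);


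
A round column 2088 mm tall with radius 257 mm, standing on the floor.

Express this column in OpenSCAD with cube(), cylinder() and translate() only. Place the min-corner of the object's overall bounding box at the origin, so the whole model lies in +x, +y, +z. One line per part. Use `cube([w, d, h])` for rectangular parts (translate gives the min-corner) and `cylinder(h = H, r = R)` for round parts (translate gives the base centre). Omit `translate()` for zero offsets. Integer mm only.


translate([257, 257, 0]) cylinder(h = 2088, r = 257);


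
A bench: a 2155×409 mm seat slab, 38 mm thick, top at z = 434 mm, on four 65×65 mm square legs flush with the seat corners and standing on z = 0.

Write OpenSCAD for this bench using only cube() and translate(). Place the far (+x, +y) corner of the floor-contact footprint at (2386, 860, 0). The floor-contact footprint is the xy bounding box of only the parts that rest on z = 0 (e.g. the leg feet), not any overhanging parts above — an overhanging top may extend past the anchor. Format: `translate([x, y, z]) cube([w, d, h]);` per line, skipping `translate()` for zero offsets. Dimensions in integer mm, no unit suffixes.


translate([231, 451, 396]) cube([2155, 409, 38]);
translate([231, 451, 0]) cube([65, 65, 396]);
translate([231, 795, 0]) cube([65, 65, 396]);
translate([2321, 451, 0]) cube([65, 65, 396]);
translate([2321, 795, 0]) cube([65, 65, 396]);


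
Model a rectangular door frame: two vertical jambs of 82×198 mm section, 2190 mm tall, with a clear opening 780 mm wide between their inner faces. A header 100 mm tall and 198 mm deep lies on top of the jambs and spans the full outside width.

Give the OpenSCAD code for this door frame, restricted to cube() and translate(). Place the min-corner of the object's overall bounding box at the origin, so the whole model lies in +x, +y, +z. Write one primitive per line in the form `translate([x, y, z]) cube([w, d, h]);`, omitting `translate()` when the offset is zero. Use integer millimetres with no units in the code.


cube([82, 198, 2190]);
translate([862, 0, 0]) cube([82, 198, 2190]);
translate([0, 0, 2190]) cube([944, 198, 100]);


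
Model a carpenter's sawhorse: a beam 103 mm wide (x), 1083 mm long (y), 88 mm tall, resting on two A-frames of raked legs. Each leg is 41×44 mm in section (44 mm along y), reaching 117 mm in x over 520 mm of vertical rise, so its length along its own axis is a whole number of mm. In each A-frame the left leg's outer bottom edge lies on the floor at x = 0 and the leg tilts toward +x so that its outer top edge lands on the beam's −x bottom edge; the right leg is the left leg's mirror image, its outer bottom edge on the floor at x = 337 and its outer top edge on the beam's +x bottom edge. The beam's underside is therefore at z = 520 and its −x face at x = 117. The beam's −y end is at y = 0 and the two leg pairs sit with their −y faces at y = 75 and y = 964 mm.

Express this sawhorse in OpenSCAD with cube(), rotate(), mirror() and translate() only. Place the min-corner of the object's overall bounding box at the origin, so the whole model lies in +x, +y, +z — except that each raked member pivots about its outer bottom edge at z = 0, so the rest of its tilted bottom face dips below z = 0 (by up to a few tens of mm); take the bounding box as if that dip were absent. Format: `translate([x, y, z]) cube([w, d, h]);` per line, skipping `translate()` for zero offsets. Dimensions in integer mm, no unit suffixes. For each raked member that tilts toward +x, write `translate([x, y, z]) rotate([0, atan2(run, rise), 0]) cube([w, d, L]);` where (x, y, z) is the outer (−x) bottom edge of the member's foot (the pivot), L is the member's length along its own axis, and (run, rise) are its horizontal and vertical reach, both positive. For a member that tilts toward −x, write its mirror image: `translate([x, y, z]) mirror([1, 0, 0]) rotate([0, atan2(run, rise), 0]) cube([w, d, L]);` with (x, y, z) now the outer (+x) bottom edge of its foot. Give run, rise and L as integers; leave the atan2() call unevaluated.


translate([117, 0, 520]) cube([103, 1083, 88]);
translate([0, 75, 0]) rotate([0, atan2(117, 520), 0]) cube([41, 44, 533]);
translate([337, 75, 0]) mirror([1, 0, 0]) rotate([0, atan2(117, 520), 0]) cube([41, 44, 533]);
translate([0, 964, 0]) rotate([0, atan2(117, 520), 0]) cube([41, 44, 533]);
translate([337, 964, 0]) mirror([1, 0, 0]) rotate([0, atan2(117, 520), 0]) cube([41, 44, 533]);


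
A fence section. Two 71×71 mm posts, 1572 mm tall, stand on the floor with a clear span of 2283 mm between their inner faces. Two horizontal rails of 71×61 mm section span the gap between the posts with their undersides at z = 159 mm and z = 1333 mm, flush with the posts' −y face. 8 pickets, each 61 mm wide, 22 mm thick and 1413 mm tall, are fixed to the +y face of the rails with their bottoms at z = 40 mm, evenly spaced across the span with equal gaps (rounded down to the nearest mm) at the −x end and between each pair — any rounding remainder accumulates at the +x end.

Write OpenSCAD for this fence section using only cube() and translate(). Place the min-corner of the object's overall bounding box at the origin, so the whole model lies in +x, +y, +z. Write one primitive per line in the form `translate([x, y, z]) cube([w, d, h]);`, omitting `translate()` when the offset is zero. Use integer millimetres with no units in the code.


cube([71, 71, 1572]);
translate([2354, 0, 0]) cube([71, 71, 1572]);
translate([71, 0, 159]) cube([2283, 71, 61]);
translate([71, 0, 1333]) cube([2283, 71, 61]);
translate([270, 71, 40]) cube([61, 22, 1413]);
translate([530, 71, 40]) cube([61, 22, 1413]);
translate([790, 71, 40]) cube([61, 22, 1413]);
translate([1050, 71, 40]) cube([61, 22, 1413]);
translate([1310, 71, 40]) cube([61, 22, 1413]);
translate([1570, 71, 40]) cube([61, 22, 1413]);
translate([1830, 71, 40]) cube([61, 22, 1413]);
translate([2090, 71, 40]) cube([61, 22, 1413]);
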